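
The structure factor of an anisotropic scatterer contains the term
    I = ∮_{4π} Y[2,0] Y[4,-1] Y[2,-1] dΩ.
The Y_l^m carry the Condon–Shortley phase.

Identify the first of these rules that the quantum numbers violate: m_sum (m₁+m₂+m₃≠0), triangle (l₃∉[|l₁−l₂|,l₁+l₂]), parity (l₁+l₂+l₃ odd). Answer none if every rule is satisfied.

azimuthal sum: 0 − 1 − 1 = -2  ✗
2 ≤ 2 ≤ 6 (triangle on l)
L = 2 + 4 + 2 = 8 (even)

m_sum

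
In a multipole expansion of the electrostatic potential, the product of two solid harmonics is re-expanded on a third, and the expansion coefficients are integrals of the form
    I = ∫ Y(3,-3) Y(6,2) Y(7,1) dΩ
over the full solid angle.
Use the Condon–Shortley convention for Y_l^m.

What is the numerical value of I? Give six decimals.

m-sum 0 ✓  L=16 even ✓  3≤7≤9 ✓
Π(2lᵢ+1) = 7×13×15 = 1365
triangle coeff Δ(3,6,7) = 1/2042040
Σ_t [0,2]: t=0:+1/207360 t=1:−1/57600 t=2:+1/207360 = -1/129600
(3j)²=168/12155 [(3 6 7; 0 0 0)], sign=+1
Σ_t [2,2]: t=2:+1/829440 = 1/829440
(3j)²=35/2431 [(3 6 7; -3 2 1)], sign=+1
⇒ 4πI² = 123480/454597
I = (+1)√(123480/454597/(4π)) = 0.14702124

0.147021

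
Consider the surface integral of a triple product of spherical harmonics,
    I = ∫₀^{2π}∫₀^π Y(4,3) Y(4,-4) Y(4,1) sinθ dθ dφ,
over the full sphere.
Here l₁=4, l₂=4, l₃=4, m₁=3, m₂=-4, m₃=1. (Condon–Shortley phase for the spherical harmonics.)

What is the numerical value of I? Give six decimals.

-0.168431

m-sum 0 ✓  L=12 even ✓  0≤4≤8 ✓
Π(2lᵢ+1) = 9×9×9 = 729
triangle coeff Δ(4,4,4) = 1/450450
Σ_t [0,4]: t=0:+1/13824 t=1:−1/216 t=2:+1/64 t=3:−1/216 t=4:+1/13824 = 5/768
(3j)²=18/1001 [(4 4 4; 0 0 0)], sign=+1
Σ_t [0,0]: t=0:+1/3456 = 1/3456
(3j)²=35/1287 [(4 4 4; 3 -4 1)], sign=-1
⇒ 4πI² = 7290/20449
I = (-1)√(7290/20449/(4π)) = -0.16843130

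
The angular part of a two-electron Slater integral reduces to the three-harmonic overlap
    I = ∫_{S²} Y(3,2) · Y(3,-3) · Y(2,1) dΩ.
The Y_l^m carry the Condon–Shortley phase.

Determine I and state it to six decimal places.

Rules hold: Σm=0, L=8 even, 0≤2≤6.
N = 7·7·5 = 245
Δ = 4!·2!·2!/9! = 1/3780
Racah Σ t=1..3: t=1:−1/24 t=2:+1/4 t=3:−1/24 = 1/6
⇒ 3j(3 3 2; 0 0 0)² = 4/105, sgn +1
Racah Σ t=0..0: t=0:+1/48 = 1/48
⇒ 3j(3 3 2; 2 -3 1)² = 5/84, sgn -1
4πI² = N·(3j₀)²·(3jₘ)² = 5/9
I = -1·√(0.555556/4π) = -0.21026104

-0.210261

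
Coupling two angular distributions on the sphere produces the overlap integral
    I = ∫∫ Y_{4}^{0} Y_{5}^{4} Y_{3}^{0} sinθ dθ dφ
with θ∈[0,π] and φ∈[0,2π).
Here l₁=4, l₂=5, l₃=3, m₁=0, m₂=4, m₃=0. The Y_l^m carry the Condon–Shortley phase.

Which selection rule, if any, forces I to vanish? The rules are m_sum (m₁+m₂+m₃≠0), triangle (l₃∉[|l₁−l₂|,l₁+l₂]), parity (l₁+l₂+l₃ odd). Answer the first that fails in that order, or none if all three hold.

m₁+m₂+m₃ = 0 + 4 + 0 = 4  ✗
triangle: |4−5|=1 ≤ l₃=3 ≤ 4+5=9
parity: l₁+l₂+l₃ = 12 is even

m_sum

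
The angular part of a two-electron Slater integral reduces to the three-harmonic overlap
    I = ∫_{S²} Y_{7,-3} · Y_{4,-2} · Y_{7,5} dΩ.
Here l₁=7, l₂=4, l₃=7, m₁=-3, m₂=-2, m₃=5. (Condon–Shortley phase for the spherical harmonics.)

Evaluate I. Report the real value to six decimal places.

-0.100310

m-sum 0 ✓  L=18 even ✓  3≤7≤11 ✓
Π(2lᵢ+1) = 15×9×15 = 2025
triangle coeff Δ(7,4,7) = 1/58198140
Σ_t [0,4]: t=0:+1/17418240 t=1:−1/622080 t=2:+1/230400 t=3:−1/622080 t=4:+1/17418240 = 1/806400
(3j)²=2268/230945 [(7 4 7; 0 0 0)], sign=-1
Σ_t [0,2]: t=0:+1/348364800 t=1:−1/13063680 t=2:+1/7741440 = 29/522547200
(3j)²=1682/264537 [(7 4 7; -3 -2 5)], sign=+1
⇒ 4πI² = 24523560/193947611
I = (-1)√(24523560/193947611/(4π)) = -0.10031009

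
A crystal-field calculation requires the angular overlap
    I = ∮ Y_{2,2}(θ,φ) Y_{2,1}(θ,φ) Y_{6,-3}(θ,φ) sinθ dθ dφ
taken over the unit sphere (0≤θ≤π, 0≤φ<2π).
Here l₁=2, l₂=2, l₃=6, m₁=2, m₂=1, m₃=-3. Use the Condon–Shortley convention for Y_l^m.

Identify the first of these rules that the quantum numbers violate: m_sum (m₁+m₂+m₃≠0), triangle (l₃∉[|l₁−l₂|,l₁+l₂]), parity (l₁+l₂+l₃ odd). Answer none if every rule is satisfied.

triangle

m₁+m₂+m₃ = 2 + 1 − 3 = 0  ✓
triangle: |2−2|=0 ≤ l₃=6 ≤ 2+2=4  ✗
parity: l₁+l₂+l₃ = 10 is even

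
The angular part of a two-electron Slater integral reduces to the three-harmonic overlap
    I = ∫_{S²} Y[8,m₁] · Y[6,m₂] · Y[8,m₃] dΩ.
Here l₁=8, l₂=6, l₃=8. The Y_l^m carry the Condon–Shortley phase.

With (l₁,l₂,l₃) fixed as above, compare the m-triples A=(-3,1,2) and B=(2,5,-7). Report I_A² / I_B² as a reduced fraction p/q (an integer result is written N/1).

l's match ⇒ only the (l;m) 3-j factors differ between A and B.
A: triangle coeff Δ(8,6,8) = 1/13742520792; Σ_t [1,6]: t=1:−1/313528320000 t=2:+1/2090188800 t=3:−1/139345920 t=4:+1/52254720 t=5:−1/99532800 t=6:+1/1244160000 = 143/44789760000; (3j)²=1001/178296 [(8 6 8; -3 1 2)], sign=+1
B: triangle coeff Δ(8,6,8) = 1/13742520792; Σ_t [5,6]: t=5:−1/31352832000 t=6:+1/313528320000 = -1/34836480000; (3j)²=243/29716 [(8 6 8; 2 5 -7)], sign=+1
I_A²/I_B² = (1001/178296)/(243/29716) = 1001/1458

1001/1458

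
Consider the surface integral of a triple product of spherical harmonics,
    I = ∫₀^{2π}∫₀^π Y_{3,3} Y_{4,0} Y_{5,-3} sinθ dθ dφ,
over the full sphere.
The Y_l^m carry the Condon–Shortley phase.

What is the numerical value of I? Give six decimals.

Rules hold: Σm=0, L=12 even, 1≤5≤7.
N = 7·9·11 = 693
Δ = 2!·4!·6!/13! = 1/180180
Racah Σ t=0..2: t=0:+1/576 t=1:−1/144 t=2:+1/576 = -1/288
⇒ 3j(3 4 5; 0 0 0)² = 20/1001, sgn +1
Racah Σ t=0..0: t=0:+1/2304 = 1/2304
⇒ 3j(3 4 5; 3 0 -3)² = 5/143, sgn +1
4πI² = N·(3j₀)²·(3jₘ)² = 900/1859
I = +1·√(0.484131/4π) = 0.19628026

0.196280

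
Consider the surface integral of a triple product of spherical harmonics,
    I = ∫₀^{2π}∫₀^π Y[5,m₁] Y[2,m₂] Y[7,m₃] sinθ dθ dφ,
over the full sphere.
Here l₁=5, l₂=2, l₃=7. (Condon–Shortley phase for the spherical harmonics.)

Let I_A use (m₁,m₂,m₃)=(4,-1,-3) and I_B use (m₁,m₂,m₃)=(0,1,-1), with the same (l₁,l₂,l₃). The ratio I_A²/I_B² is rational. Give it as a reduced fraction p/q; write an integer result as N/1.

5/42

Same 5,2,7: normalisation and zero-m 3j drop out of the ratio.
A: Δ: 0! 10! 4! / 15! → 1/15015; sum: t=0:+1/2177280 = 1/2177280; 3j²(5 2 7; 4 -1 -3) = Δ·Π!·Σ² = 8/3003  (sign +1)
B: Δ: 0! 10! 4! / 15! → 1/15015; sum: t=0:+1/86400 = 1/86400; 3j²(5 2 7; 0 1 -1) = Δ·Π!·Σ² = 16/715  (sign +1)
I_A²/I_B² = (8/3003)/(16/715) = 5/42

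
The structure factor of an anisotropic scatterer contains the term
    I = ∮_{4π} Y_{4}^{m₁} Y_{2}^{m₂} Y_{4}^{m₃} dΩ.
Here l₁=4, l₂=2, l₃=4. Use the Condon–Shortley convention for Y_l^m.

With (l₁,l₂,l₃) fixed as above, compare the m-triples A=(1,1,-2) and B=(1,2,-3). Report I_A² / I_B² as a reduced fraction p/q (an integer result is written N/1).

9/14

Same 4,2,4: normalisation and zero-m 3j drop out of the ratio.
A: Δ: 2! 6! 2! / 11! → 1/13860; sum: t=1:−1/96 t=2:+1/240 = -1/160; 3j²(4 2 4; 1 1 -2) = Δ·Π!·Σ² = 27/1540  (sign -1)
B: Δ: 2! 6! 2! / 11! → 1/13860; sum: t=2:+1/480 = 1/480; 3j²(4 2 4; 1 2 -3) = Δ·Π!·Σ² = 3/110  (sign -1)
I_A²/I_B² = (27/1540)/(3/110) = 9/14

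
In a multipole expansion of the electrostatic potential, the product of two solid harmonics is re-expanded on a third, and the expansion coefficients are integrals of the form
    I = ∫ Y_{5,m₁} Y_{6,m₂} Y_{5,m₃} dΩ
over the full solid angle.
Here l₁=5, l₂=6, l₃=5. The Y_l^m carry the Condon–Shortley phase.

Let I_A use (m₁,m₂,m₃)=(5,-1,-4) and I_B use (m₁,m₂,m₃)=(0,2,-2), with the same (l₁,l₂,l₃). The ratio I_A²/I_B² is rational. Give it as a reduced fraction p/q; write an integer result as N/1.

l's match ⇒ only the (l;m) 3-j factors differ between A and B.
A: triangle coeff Δ(5,6,5) = 1/28588560; Σ_t [0,0]: t=0:+1/2073600 = 1/2073600; (3j)²=63/9724 [(5 6 5; 5 -1 -4)], sign=-1
B: triangle coeff Δ(5,6,5) = 1/28588560; Σ_t [2,5]: t=2:+1/207360 t=3:−1/17280 t=4:+1/13824 t=5:−1/103680 = 1/103680; (3j)²=10/7293 [(5 6 5; 0 2 -2)], sign=-1
I_A²/I_B² = (63/9724)/(10/7293) = 189/40

189/40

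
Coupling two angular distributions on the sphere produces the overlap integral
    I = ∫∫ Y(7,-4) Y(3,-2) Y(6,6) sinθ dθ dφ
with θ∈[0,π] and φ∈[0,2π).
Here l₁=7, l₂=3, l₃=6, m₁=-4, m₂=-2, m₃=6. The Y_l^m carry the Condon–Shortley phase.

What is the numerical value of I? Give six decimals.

Checks pass: Σm=0; 16 even; l₃=6∈[4,10].
(2·7+1)(2·3+1)(2·6+1) = 1365
Δ: 4! 10! 2! / 17! → 1/2042040
sum: t=1:−1/207360 t=2:+1/57600 t=3:−1/207360 = 1/129600
3j²(7 3 6; 0 0 0) = Δ·Π!·Σ² = 168/12155  (sign +1)
sum: t=1:−1/43545600 = -1/43545600
3j²(7 3 6; -4 -2 6) = Δ·Π!·Σ² = 11/3094  (sign -1)
combine: 4πI² = 1365·168/12155·11/3094 = 252/3757
take √, sign -1: I = -0.07305917

-0.073059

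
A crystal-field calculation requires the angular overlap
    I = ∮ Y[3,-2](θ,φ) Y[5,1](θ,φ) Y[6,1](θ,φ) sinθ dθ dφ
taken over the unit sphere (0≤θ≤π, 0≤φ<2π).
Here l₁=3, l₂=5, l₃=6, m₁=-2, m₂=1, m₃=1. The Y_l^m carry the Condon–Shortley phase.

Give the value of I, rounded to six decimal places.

Checks pass: Σm=0; 14 even; l₃=6∈[2,8].
(2·3+1)(2·5+1)(2·6+1) = 1001
Δ: 2! 4! 8! / 15! → 1/675675
sum: t=0:+1/8640 t=1:−1/2304 t=2:+1/8640 = -7/34560
3j²(3 5 6; 0 0 0) = Δ·Π!·Σ² = 7/429  (sign -1)
sum: t=1:−1/17280 t=2:+1/6912 = 1/11520
3j²(3 5 6; -2 1 1) = Δ·Π!·Σ² = 2/143  (sign -1)
combine: 4πI² = 1001·7/429·2/143 = 98/429
take √, sign +1: I = 0.13482780

0.134828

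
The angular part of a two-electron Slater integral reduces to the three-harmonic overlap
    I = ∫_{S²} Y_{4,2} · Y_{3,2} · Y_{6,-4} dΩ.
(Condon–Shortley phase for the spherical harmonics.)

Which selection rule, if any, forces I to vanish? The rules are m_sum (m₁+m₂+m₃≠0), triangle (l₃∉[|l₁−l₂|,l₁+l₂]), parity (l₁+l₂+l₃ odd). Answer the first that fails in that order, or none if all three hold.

parity

azimuthal sum: 2 + 2 − 4 = 0  ✓
1 ≤ 6 ≤ 7 (triangle on l)  ✓
L = 4 + 3 + 6 = 13 (odd)  ✗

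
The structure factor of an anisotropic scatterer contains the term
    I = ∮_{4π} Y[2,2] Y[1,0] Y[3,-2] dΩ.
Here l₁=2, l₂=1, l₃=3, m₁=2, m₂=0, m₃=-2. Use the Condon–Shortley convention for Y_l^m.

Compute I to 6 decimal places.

Rules hold: Σm=0, L=6 even, 1≤3≤3.
N = 5·3·7 = 105
Δ = 0!·4!·2!/7! = 1/105
Racah Σ t=0..0: t=0:+1/4 = 1/4
⇒ 3j(2 1 3; 0 0 0)² = 3/35, sgn -1
Racah Σ t=0..0: t=0:+1/24 = 1/24
⇒ 3j(2 1 3; 2 0 -2)² = 1/21, sgn -1
4πI² = N·(3j₀)²·(3jₘ)² = 3/7
I = +1·√(0.428571/4π) = 0.18467439

0.184674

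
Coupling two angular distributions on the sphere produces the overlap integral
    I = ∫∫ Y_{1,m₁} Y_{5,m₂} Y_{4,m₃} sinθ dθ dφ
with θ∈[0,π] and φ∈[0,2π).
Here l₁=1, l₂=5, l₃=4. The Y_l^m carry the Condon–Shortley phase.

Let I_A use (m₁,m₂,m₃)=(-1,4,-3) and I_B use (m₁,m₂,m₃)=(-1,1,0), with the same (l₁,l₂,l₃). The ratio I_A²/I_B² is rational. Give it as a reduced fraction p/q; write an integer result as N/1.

l's match ⇒ only the (l;m) 3-j factors differ between A and B.
A: triangle coeff Δ(1,5,4) = 1/495; Σ_t [2,2]: t=2:+1/10080 = 1/10080; (3j)²=4/55 [(1 5 4; -1 4 -3)], sign=-1
B: triangle coeff Δ(1,5,4) = 1/495; Σ_t [2,2]: t=2:+1/1152 = 1/1152; (3j)²=1/33 [(1 5 4; -1 1 0)], sign=+1
I_A²/I_B² = (4/55)/(1/33) = 12/5

12/5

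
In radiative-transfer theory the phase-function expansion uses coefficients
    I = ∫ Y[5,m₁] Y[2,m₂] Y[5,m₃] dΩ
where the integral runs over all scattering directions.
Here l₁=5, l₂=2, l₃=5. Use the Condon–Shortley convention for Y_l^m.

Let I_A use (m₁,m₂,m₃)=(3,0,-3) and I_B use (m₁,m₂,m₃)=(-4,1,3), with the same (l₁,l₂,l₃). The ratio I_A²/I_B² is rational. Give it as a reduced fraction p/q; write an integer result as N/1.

1/147

Same 5,2,5: normalisation and zero-m 3j drop out of the ratio.
A: Δ: 2! 8! 2! / 13! → 1/38610; sum: t=0:+1/5760 t=1:−1/5040 t=2:+1/161280 = -1/53760; 3j²(5 2 5; 3 0 -3) = Δ·Π!·Σ² = 1/4290  (sign -1)
B: Δ: 2! 8! 2! / 13! → 1/38610; sum: t=1:−1/80640 t=2:+1/10080 = 1/11520; 3j²(5 2 5; -4 1 3) = Δ·Π!·Σ² = 49/1430  (sign +1)
I_A²/I_B² = (1/4290)/(49/1430) = 1/147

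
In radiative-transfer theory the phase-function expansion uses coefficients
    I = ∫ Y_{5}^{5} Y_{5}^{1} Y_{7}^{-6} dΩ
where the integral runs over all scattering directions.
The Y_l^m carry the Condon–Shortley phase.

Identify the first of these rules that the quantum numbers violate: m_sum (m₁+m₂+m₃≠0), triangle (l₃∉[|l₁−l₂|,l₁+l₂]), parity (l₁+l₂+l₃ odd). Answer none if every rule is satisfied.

parity

azimuthal sum: 5 + 1 − 6 = 0  ✓
0 ≤ 7 ≤ 10 (triangle on l)  ✓
L = 5 + 5 + 7 = 17 (odd)  ✗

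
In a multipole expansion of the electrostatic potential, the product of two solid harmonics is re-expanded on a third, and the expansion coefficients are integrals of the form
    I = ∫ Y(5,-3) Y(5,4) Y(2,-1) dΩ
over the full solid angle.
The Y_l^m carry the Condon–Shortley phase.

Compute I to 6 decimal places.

0.196098

Rules hold: Σm=0, L=12 even, 0≤2≤10.
N = 11·11·5 = 605
Δ = 8!·2!·2!/13! = 1/38610
Racah Σ t=3..5: t=3:−1/2880 t=4:+1/576 t=5:−1/2880 = 1/960
⇒ 3j(5 5 2; 0 0 0)² = 10/429, sgn +1
Racah Σ t=7..8: t=7:−1/10080 t=8:+1/80640 = -1/11520
⇒ 3j(5 5 2; -3 4 -1)² = 49/1430, sgn +1
4πI² = N·(3j₀)²·(3jₘ)² = 245/507
I = +1·√(0.483235/4π) = 0.19609844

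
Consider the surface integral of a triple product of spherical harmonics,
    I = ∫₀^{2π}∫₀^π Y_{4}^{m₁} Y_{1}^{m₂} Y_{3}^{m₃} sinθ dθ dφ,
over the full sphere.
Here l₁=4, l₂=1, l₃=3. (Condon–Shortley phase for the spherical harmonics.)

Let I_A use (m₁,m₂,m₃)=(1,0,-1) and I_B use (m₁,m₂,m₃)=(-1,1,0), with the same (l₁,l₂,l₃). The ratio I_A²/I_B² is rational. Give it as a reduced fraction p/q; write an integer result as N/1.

l's match ⇒ only the (l;m) 3-j factors differ between A and B.
A: triangle coeff Δ(4,1,3) = 1/252; Σ_t [1,1]: t=1:−1/48 = -1/48; (3j)²=5/84 [(4 1 3; 1 0 -1)], sign=-1
B: triangle coeff Δ(4,1,3) = 1/252; Σ_t [2,2]: t=2:+1/72 = 1/72; (3j)²=5/126 [(4 1 3; -1 1 0)], sign=-1
I_A²/I_B² = (5/84)/(5/126) = 3/2

3/2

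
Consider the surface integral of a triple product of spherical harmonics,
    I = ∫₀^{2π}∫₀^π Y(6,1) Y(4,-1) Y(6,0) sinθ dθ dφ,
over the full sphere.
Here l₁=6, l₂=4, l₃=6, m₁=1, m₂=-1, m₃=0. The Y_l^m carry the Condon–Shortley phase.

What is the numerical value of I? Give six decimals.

-0.043721

Checks pass: Σm=0; 16 even; l₃=6∈[2,10].
(2·6+1)(2·4+1)(2·6+1) = 1521
Δ: 4! 8! 4! / 17! → 1/15315300
sum: t=0:+1/829440 t=1:−1/25920 t=2:+1/9216 t=3:−1/25920 t=4:+1/829440 = 7/207360
3j²(6 4 6; 0 0 0) = Δ·Π!·Σ² = 28/2431  (sign +1)
sum: t=0:+1/103680 t=1:−1/13824 t=2:+1/17280 t=3:−1/207360 = -1/103680
3j²(6 4 6; 1 -1 0) = Δ·Π!·Σ² = 10/7293  (sign -1)
combine: 4πI² = 1521·28/2431·10/7293 = 840/34969
take √, sign -1: I = -0.04372130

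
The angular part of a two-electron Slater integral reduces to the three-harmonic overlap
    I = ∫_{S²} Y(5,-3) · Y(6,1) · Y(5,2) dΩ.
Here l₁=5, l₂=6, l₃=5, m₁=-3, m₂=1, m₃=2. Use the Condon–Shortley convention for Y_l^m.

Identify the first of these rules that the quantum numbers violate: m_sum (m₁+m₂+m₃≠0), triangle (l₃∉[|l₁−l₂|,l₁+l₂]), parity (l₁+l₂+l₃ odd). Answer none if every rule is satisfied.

none

m₁+m₂+m₃ = -3 + 1 + 2 = 0  ✓
triangle: |5−6|=1 ≤ l₃=5 ≤ 5+6=11  ✓
parity: l₁+l₂+l₃ = 16 is even  ✓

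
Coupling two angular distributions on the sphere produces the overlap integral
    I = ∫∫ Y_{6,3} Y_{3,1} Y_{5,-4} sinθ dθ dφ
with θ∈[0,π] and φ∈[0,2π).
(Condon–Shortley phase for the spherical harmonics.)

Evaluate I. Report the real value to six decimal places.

0.176531

Checks pass: Σm=0; 14 even; l₃=5∈[3,9].
(2·6+1)(2·3+1)(2·5+1) = 1001
Δ: 4! 8! 2! / 15! → 1/675675
sum: t=1:−1/8640 t=2:+1/2304 t=3:−1/8640 = 7/34560
3j²(6 3 5; 0 0 0) = Δ·Π!·Σ² = 7/429  (sign -1)
sum: t=2:+1/40320 t=3:−1/241920 = 1/48384
3j²(6 3 5; 3 1 -4) = Δ·Π!·Σ² = 24/1001  (sign -1)
combine: 4πI² = 1001·7/429·24/1001 = 56/143
take √, sign +1: I = 0.17653103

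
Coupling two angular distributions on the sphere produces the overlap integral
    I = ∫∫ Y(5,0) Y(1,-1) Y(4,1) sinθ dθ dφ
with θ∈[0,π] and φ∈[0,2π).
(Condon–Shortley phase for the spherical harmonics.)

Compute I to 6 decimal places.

Rules hold: Σm=0, L=10 even, 4≤4≤6.
N = 11·3·9 = 297
Δ = 2!·8!·0!/11! = 1/495
Racah Σ t=1..1: t=1:−1/576 = -1/576
⇒ 3j(5 1 4; 0 0 0)² = 5/99, sgn -1
Racah Σ t=0..0: t=0:+1/1440 = 1/1440
⇒ 3j(5 1 4; 0 -1 1)² = 2/99, sgn -1
4πI² = N·(3j₀)²·(3jₘ)² = 10/33
I = +1·√(0.30303/4π) = 0.15528807

0.155288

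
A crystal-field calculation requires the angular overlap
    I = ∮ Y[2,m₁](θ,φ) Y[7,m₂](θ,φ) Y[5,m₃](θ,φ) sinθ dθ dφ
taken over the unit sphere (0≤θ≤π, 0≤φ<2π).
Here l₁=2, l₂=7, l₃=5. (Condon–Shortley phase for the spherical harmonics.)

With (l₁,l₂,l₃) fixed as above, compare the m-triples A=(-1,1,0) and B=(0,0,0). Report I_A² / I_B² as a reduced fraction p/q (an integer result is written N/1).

16/21

l's match ⇒ only the (l;m) 3-j factors differ between A and B.
A: triangle coeff Δ(2,7,5) = 1/15015; Σ_t [3,3]: t=3:−1/86400 = -1/86400; (3j)²=16/715 [(2 7 5; -1 1 0)], sign=+1
B: triangle coeff Δ(2,7,5) = 1/15015; Σ_t [2,2]: t=2:+1/57600 = 1/57600; (3j)²=21/715 [(2 7 5; 0 0 0)], sign=-1
I_A²/I_B² = (16/715)/(21/715) = 16/21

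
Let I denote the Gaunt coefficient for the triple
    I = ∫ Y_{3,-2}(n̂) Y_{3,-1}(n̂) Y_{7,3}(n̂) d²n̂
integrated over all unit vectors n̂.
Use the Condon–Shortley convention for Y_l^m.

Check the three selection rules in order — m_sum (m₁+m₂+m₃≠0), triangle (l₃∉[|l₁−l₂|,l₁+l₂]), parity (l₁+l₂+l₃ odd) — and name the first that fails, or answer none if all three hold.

azimuthal sum: -2 − 1 + 3 = 0  ✓
0 ≤ 7 ≤ 6 (triangle on l)  ✗
L = 3 + 3 + 7 = 13 (odd)

triangle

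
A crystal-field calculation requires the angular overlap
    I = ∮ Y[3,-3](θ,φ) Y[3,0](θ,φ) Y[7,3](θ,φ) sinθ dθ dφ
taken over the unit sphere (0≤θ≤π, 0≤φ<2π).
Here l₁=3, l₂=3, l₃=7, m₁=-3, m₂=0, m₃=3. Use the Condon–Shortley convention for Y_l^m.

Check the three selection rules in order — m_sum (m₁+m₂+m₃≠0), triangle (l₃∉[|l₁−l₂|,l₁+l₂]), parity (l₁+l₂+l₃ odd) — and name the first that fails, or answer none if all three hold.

m₁+m₂+m₃ = -3 + 0 + 3 = 0  ✓
triangle: |3−3|=0 ≤ l₃=7 ≤ 3+3=6  ✗
parity: l₁+l₂+l₃ = 13 is odd

triangle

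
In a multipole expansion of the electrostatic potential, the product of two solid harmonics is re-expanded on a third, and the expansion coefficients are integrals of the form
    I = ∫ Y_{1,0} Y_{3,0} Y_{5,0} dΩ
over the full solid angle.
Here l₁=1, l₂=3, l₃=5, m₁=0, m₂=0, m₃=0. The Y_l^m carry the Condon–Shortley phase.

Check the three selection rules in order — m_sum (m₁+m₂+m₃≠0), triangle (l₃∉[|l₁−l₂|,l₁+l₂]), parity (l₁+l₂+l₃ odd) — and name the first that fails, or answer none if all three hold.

triangle

m₁+m₂+m₃ = 0 + 0 + 0 = 0  ✓
triangle: |1−3|=2 ≤ l₃=5 ≤ 1+3=4  ✗
parity: l₁+l₂+l₃ = 9 is odd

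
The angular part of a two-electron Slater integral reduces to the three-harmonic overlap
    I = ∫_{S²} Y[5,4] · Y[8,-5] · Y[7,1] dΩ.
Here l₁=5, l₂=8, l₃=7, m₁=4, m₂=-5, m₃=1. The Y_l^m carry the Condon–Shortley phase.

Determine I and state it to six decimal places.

Checks pass: Σm=0; 20 even; l₃=7∈[3,13].
(2·5+1)(2·8+1)(2·7+1) = 2805
Δ: 6! 4! 10! / 21! → 1/814773960
sum: t=1:−1/87091200 t=2:+1/4976640 t=3:−1/2073600 t=4:+1/4976640 t=5:−1/87091200 = -1/9676800
3j²(5 8 7; 0 0 0) = Δ·Π!·Σ² = 360/46189  (sign +1)
sum: t=0:+1/130636800 t=1:−1/232243200 = 1/298598400
3j²(5 8 7; 4 -5 1) = Δ·Π!·Σ² = 7/1292  (sign +1)
combine: 4πI² = 2805·360/46189·7/1292 = 9450/79781
take √, sign +1: I = 0.09708703

0.097087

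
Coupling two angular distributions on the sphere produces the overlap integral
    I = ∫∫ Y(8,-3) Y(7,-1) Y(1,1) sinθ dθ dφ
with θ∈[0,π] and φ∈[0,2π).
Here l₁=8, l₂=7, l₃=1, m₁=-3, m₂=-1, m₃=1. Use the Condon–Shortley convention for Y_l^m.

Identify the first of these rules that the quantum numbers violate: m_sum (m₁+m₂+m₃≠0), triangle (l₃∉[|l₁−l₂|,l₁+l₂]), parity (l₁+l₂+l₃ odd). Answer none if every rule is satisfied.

m_sum

azimuthal sum: -3 − 1 + 1 = -3  ✗
1 ≤ 1 ≤ 15 (triangle on l)
L = 8 + 7 + 1 = 16 (even)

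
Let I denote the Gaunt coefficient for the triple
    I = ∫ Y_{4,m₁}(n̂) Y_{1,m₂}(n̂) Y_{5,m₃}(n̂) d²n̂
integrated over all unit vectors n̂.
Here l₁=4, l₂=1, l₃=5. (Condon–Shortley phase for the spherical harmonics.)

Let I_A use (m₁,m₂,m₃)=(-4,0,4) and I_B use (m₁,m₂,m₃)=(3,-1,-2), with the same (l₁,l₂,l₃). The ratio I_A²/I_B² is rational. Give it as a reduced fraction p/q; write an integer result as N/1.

3/1

l's match ⇒ only the (l;m) 3-j factors differ between A and B.
A: triangle coeff Δ(4,1,5) = 1/495; Σ_t [0,0]: t=0:+1/40320 = 1/40320; (3j)²=1/55 [(4 1 5; -4 0 4)], sign=-1
B: triangle coeff Δ(4,1,5) = 1/495; Σ_t [0,0]: t=0:+1/10080 = 1/10080; (3j)²=1/165 [(4 1 5; 3 -1 -2)], sign=-1
I_A²/I_B² = (1/55)/(1/165) = 3/1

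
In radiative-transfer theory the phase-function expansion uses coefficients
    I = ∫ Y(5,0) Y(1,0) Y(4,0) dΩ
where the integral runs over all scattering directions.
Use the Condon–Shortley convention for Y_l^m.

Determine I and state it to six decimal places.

0.245532

Rules hold: Σm=0, L=10 even, 4≤4≤6.
N = 11·3·9 = 297
Δ = 2!·8!·0!/11! = 1/495
Racah Σ t=1..1: t=1:−1/576 = -1/576
⇒ 3j(5 1 4; 0 0 0)² = 5/99, sgn -1
(m-triple is (0,0,0) — same symbol as above.)
4πI² = N·(3j₀)²·(3jₘ)² = 25/33
I = +1·√(0.757576/4π) = 0.24553200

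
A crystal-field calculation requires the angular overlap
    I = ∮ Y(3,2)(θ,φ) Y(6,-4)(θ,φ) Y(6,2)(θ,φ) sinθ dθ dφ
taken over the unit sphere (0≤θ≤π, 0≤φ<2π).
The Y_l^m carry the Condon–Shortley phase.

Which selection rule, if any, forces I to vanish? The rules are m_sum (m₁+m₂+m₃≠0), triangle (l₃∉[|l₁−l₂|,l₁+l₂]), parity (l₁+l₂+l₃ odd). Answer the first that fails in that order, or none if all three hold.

parity

azimuthal sum: 2 − 4 + 2 = 0  ✓
3 ≤ 6 ≤ 9 (triangle on l)  ✓
L = 3 + 6 + 6 = 15 (odd)  ✗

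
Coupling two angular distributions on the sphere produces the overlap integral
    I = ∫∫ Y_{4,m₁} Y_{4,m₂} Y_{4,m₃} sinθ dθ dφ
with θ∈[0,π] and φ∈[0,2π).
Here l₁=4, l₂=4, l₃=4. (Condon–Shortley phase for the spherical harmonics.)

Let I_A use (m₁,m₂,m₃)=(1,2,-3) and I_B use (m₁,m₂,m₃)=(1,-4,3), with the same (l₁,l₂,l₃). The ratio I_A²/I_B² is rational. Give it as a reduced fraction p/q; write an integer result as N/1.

Same 4,4,4: normalisation and zero-m 3j drop out of the ratio.
A: Δ: 4! 4! 4! / 13! → 1/450450; sum: t=2:+1/576 t=3:−1/864 = 1/1728; 3j²(4 4 4; 1 2 -3) = Δ·Π!·Σ² = 5/1287  (sign -1)
B: Δ: 4! 4! 4! / 13! → 1/450450; sum: t=0:+1/3456 = 1/3456; 3j²(4 4 4; 1 -4 3) = Δ·Π!·Σ² = 35/1287  (sign -1)
I_A²/I_B² = (5/1287)/(35/1287) = 1/7

1/7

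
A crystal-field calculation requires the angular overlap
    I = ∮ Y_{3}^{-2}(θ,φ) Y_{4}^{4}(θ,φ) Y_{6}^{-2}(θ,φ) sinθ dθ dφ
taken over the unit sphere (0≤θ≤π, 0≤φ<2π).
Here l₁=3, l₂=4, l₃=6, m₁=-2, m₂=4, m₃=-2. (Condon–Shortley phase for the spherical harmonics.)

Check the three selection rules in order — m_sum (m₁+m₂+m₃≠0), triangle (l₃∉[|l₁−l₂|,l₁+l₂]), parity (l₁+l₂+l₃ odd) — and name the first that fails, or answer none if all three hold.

Σmᵢ = 0  ✓
l₃∈[|l₁−l₂|,l₁+l₂]=[1,7], have l₃=6  ✓
Σlᵢ = 13 ⇒ odd  ✗

parity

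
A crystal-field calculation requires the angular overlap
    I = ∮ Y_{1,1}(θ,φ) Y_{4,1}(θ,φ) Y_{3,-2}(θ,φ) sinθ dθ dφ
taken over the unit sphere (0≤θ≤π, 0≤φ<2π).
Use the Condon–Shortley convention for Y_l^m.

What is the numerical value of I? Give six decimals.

Checks pass: Σm=0; 8 even; l₃=3∈[3,5].
(2·1+1)(2·4+1)(2·3+1) = 189
Δ: 2! 0! 6! / 9! → 1/252
sum: t=1:−1/36 = -1/36
3j²(1 4 3; 0 0 0) = Δ·Π!·Σ² = 4/63  (sign +1)
sum: t=0:+1/240 = 1/240
3j²(1 4 3; 1 1 -2) = Δ·Π!·Σ² = 1/84  (sign -1)
combine: 4πI² = 189·4/63·1/84 = 1/7
take √, sign -1: I = -0.10662181

-0.106622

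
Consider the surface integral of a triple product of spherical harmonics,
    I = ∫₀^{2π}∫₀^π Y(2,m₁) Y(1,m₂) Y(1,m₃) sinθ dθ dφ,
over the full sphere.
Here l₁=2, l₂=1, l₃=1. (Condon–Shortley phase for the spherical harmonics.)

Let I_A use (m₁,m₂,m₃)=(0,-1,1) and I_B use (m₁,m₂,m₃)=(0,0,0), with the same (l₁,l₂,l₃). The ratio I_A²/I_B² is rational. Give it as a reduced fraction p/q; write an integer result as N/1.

1/4

Same 2,1,1: normalisation and zero-m 3j drop out of the ratio.
A: Δ: 2! 2! 0! / 5! → 1/30; sum: t=0:+1/4 = 1/4; 3j²(2 1 1; 0 -1 1) = Δ·Π!·Σ² = 1/30  (sign +1)
B: Δ: 2! 2! 0! / 5! → 1/30; sum: t=1:−1/1 = -1/1; 3j²(2 1 1; 0 0 0) = Δ·Π!·Σ² = 2/15  (sign +1)
I_A²/I_B² = (1/30)/(2/15) = 1/4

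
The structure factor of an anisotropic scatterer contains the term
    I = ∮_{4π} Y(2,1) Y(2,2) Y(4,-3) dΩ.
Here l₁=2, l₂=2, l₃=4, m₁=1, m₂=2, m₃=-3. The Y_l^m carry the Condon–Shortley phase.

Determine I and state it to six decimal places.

Checks pass: Σm=0; 8 even; l₃=4∈[0,4].
(2·2+1)(2·2+1)(2·4+1) = 225
Δ: 0! 4! 4! / 9! → 1/630
sum: t=0:+1/16 = 1/16
3j²(2 2 4; 0 0 0) = Δ·Π!·Σ² = 2/35  (sign +1)
sum: t=0:+1/144 = 1/144
3j²(2 2 4; 1 2 -3) = Δ·Π!·Σ² = 1/18  (sign -1)
combine: 4πI² = 225·2/35·1/18 = 5/7
take √, sign -1: I = -0.23841361

-0.238414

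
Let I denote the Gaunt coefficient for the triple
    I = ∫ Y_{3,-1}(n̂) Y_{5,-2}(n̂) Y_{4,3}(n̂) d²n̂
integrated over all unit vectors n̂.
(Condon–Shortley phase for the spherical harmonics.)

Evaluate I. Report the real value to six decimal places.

-0.171363

Checks pass: Σm=0; 12 even; l₃=4∈[2,8].
(2·3+1)(2·5+1)(2·4+1) = 693
Δ: 4! 2! 6! / 13! → 1/180180
sum: t=1:−1/576 t=2:+1/144 t=3:−1/576 = 1/288
3j²(3 5 4; 0 0 0) = Δ·Π!·Σ² = 20/1001  (sign +1)
sum: t=2:+1/960 t=3:−1/4320 = 7/8640
3j²(3 5 4; -1 -2 3) = Δ·Π!·Σ² = 343/12870  (sign -1)
combine: 4πI² = 693·20/1001·343/12870 = 686/1859
take √, sign -1: I = -0.17136315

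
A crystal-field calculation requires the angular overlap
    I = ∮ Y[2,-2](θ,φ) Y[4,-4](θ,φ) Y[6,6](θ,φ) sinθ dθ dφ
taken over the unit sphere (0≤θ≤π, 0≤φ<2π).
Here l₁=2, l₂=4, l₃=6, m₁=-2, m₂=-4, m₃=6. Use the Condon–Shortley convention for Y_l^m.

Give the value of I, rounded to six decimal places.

m-sum 0 ✓  L=12 even ✓  2≤6≤6 ✓
Π(2lᵢ+1) = 5×9×13 = 585
triangle coeff Δ(2,4,6) = 1/6435
Σ_t [0,0]: t=0:+1/2304 = 1/2304
(3j)²=5/143 [(2 4 6; 0 0 0)], sign=+1
Σ_t [0,0]: t=0:+1/967680 = 1/967680
(3j)²=1/13 [(2 4 6; -2 -4 6)], sign=+1
⇒ 4πI² = 225/143
I = (+1)√(225/143/(4π)) = 0.35384927

0.353849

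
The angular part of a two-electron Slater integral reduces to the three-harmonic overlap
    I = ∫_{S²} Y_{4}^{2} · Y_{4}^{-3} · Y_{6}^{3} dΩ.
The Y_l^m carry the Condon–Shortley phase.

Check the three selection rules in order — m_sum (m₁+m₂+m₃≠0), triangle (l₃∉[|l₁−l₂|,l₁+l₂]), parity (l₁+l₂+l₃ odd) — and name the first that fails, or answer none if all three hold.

azimuthal sum: 2 − 3 + 3 = 2  ✗
0 ≤ 6 ≤ 8 (triangle on l)
L = 4 + 4 + 6 = 14 (even)

m_sum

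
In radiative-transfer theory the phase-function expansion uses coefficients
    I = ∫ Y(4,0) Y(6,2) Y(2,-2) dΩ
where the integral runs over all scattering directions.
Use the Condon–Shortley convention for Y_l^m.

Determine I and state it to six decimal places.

m-sum 0 ✓  L=12 even ✓  2≤2≤10 ✓
Π(2lᵢ+1) = 9×13×5 = 585
triangle coeff Δ(4,6,2) = 1/6435
Σ_t [4,4]: t=4:+1/2304 = 1/2304
(3j)²=5/143 [(4 6 2; 0 0 0)], sign=+1
Σ_t [4,4]: t=4:+1/13824 = 1/13824
(3j)²=14/1287 [(4 6 2; 0 2 -2)], sign=+1
⇒ 4πI² = 350/1573
I = (+1)√(350/1573/(4π)) = 0.13306527

0.133065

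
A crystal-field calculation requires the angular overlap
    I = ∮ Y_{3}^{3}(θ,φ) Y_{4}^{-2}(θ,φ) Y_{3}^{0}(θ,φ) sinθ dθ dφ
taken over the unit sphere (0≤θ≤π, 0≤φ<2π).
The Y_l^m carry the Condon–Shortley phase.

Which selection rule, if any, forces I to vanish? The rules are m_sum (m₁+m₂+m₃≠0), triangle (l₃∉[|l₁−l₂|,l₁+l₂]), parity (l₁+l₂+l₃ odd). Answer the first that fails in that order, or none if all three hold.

m_sum

azimuthal sum: 3 − 2 + 0 = 1  ✗
1 ≤ 3 ≤ 7 (triangle on l)
L = 3 + 4 + 3 = 10 (even)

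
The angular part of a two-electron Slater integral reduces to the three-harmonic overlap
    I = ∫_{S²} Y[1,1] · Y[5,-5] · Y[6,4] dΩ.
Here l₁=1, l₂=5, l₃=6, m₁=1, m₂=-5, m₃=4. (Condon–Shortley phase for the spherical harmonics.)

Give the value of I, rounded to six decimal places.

0.040859

m-sum 0 ✓  L=12 even ✓  4≤6≤6 ✓
Π(2lᵢ+1) = 3×11×13 = 429
triangle coeff Δ(1,5,6) = 1/858
Σ_t [0,0]: t=0:+1/14400 = 1/14400
(3j)²=6/143 [(1 5 6; 0 0 0)], sign=+1
Σ_t [0,0]: t=0:+1/7257600 = 1/7257600
(3j)²=1/858 [(1 5 6; 1 -5 4)], sign=+1
⇒ 4πI² = 3/143
I = (+1)√(3/143/(4π)) = 0.04085899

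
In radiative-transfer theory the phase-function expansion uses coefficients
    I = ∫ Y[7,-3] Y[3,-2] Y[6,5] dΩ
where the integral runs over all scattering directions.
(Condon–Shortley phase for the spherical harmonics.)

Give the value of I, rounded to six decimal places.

m-sum 0 ✓  L=16 even ✓  4≤6≤10 ✓
Π(2lᵢ+1) = 15×7×13 = 1365
triangle coeff Δ(7,3,6) = 1/2042040
Σ_t [1,3]: t=1:−1/207360 t=2:+1/57600 t=3:−1/207360 = 1/129600
(3j)²=168/12155 [(7 3 6; 0 0 0)], sign=+1
Σ_t [0,1]: t=0:+1/87091200 t=1:−1/4354560 = -19/87091200
(3j)²=361/37128 [(7 3 6; -3 -2 5)], sign=+1
⇒ 4πI² = 7581/41327
I = (+1)√(7581/41327/(4π)) = 0.12082071

0.120821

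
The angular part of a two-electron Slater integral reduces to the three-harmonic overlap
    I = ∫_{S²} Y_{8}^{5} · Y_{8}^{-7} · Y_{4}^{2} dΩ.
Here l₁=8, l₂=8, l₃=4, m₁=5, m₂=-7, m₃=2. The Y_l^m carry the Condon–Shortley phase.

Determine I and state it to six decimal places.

-0.166658

m-sum 0 ✓  L=20 even ✓  0≤4≤16 ✓
Π(2lᵢ+1) = 17×17×9 = 2601
triangle coeff Δ(8,8,4) = 1/185175900
Σ_t [4,8]: t=4:+1/557383680 t=5:−1/21772800 t=6:+1/8294400 t=7:−1/21772800 t=8:+1/557383680 = 1/30965760
(3j)²=36/4199 [(8 8 4; 0 0 0)], sign=+1
Σ_t [0,1]: t=0:+1/17244057600 t=1:−1/3832012800 = -1/4926873600
(3j)²=91/5814 [(8 8 4; 5 -7 2)], sign=-1
⇒ 4πI² = 126/361
I = (-1)√(126/361/(4π)) = -0.16665822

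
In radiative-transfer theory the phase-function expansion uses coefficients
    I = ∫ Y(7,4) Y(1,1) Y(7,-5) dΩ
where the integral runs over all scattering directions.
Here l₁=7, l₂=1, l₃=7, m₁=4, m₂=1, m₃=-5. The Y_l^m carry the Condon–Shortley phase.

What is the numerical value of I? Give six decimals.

L=15 odd ⇒ parity kills the (l;000) factor ⇒ I = 0

0.000000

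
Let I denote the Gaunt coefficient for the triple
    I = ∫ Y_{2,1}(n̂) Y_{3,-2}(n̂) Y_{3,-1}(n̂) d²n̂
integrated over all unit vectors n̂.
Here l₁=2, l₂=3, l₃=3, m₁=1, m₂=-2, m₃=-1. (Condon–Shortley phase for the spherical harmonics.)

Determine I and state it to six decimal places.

Σmᵢ = -2 ≠ 0, so the φ-integral vanishes; I = 0

0.000000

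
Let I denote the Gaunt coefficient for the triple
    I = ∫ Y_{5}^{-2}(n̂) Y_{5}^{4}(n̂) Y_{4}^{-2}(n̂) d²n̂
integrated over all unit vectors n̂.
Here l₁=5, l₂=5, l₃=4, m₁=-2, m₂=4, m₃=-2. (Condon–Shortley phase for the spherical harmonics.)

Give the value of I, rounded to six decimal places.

0.118854

m-sum 0 ✓  L=14 even ✓  0≤4≤10 ✓
Π(2lᵢ+1) = 11×11×9 = 1089
triangle coeff Δ(5,5,4) = 1/3153150
Σ_t [1,5]: t=1:−1/69120 t=2:+1/1728 t=3:−1/576 t=4:+1/1728 t=5:−1/69120 = -7/11520
(3j)²=2/143 [(5 5 4; 0 0 0)], sign=-1
Σ_t [5,6]: t=5:−1/11520 t=6:+1/25920 = -1/20736
(3j)²=5/429 [(5 5 4; -2 4 -2)], sign=-1
⇒ 4πI² = 30/169
I = (+1)√(30/169/(4π)) = 0.11885360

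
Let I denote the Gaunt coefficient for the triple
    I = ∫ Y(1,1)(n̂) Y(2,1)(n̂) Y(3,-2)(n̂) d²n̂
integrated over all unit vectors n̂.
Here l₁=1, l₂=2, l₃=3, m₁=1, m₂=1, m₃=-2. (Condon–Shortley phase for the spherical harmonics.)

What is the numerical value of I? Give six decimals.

Rules hold: Σm=0, L=6 even, 1≤3≤3.
N = 3·5·7 = 105
Δ = 0!·2!·4!/7! = 1/105
Racah Σ t=0..0: t=0:+1/4 = 1/4
⇒ 3j(1 2 3; 0 0 0)² = 3/35, sgn -1
Racah Σ t=0..0: t=0:+1/12 = 1/12
⇒ 3j(1 2 3; 1 1 -2)² = 2/21, sgn -1
4πI² = N·(3j₀)²·(3jₘ)² = 6/7
I = +1·√(0.857143/4π) = 0.26116903

0.261169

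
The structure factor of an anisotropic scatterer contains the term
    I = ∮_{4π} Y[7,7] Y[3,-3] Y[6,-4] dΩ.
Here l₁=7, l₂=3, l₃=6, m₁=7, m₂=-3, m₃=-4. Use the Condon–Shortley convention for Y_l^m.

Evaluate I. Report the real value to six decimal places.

m-sum 0 ✓  L=16 even ✓  4≤6≤10 ✓
Π(2lᵢ+1) = 15×7×13 = 1365
triangle coeff Δ(7,3,6) = 1/2042040
Σ_t [1,3]: t=1:−1/207360 t=2:+1/57600 t=3:−1/207360 = 1/129600
(3j)²=168/12155 [(7 3 6; 0 0 0)], sign=+1
Σ_t [0,0]: t=0:+1/174182400 = 1/174182400
(3j)²=1/136 [(7 3 6; 7 -3 -4)], sign=+1
⇒ 4πI² = 441/3179
I = (+1)√(441/3179/(4π)) = 0.10506767

0.105068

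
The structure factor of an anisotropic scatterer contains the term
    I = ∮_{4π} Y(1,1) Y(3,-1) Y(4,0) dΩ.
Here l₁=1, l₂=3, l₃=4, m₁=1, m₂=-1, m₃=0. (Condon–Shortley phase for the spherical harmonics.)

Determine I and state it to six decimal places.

0.150786

Rules hold: Σm=0, L=8 even, 2≤4≤4.
N = 3·7·9 = 189
Δ = 0!·2!·6!/9! = 1/252
Racah Σ t=0..0: t=0:+1/36 = 1/36
⇒ 3j(1 3 4; 0 0 0)² = 4/63, sgn +1
Racah Σ t=0..0: t=0:+1/96 = 1/96
⇒ 3j(1 3 4; 1 -1 0)² = 1/42, sgn +1
4πI² = N·(3j₀)²·(3jₘ)² = 2/7
I = +1·√(0.285714/4π) = 0.15078601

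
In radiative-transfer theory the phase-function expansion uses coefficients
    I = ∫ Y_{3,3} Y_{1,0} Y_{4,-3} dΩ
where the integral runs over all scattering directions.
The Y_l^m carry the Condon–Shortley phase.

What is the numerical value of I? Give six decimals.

-0.162868

m-sum 0 ✓  L=8 even ✓  2≤4≤4 ✓
Π(2lᵢ+1) = 7×3×9 = 189
triangle coeff Δ(3,1,4) = 1/252
Σ_t [0,0]: t=0:+1/36 = 1/36
(3j)²=4/63 [(3 1 4; 0 0 0)], sign=+1
Σ_t [0,0]: t=0:+1/720 = 1/720
(3j)²=1/36 [(3 1 4; 3 0 -3)], sign=-1
⇒ 4πI² = 1/3
I = (-1)√(1/3/(4π)) = -0.16286750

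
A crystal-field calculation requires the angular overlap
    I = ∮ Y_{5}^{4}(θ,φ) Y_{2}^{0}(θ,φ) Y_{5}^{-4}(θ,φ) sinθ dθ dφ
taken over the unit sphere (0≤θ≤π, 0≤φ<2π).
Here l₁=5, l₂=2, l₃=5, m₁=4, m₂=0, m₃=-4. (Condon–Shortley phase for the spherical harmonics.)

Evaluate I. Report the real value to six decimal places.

-0.097044

Rules hold: Σm=0, L=12 even, 3≤5≤7.
N = 11·5·11 = 605
Δ = 2!·8!·2!/13! = 1/38610
Racah Σ t=0..2: t=0:+1/2880 t=1:−1/576 t=2:+1/2880 = -1/960
⇒ 3j(5 2 5; 0 0 0)² = 10/429, sgn +1
Racah Σ t=0..1: t=0:+1/20160 t=1:−1/40320 = 1/40320
⇒ 3j(5 2 5; 4 0 -4)² = 6/715, sgn -1
4πI² = N·(3j₀)²·(3jₘ)² = 20/169
I = -1·√(0.118343/4π) = -0.09704356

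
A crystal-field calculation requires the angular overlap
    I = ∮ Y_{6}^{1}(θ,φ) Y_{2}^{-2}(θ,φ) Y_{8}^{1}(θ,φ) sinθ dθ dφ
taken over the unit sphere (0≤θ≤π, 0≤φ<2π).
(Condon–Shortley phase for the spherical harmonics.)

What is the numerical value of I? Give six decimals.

-0.095258

Rules hold: Σm=0, L=16 even, 4≤8≤8.
N = 13·5·17 = 1105
Δ = 0!·12!·4!/17! = 1/30940
Racah Σ t=0..0: t=0:+1/2073600 = 1/2073600
⇒ 3j(6 2 8; 0 0 0)² = 28/1105, sgn +1
Racah Σ t=0..0: t=0:+1/14515200 = 1/14515200
⇒ 3j(6 2 8; 1 -2 1)² = 9/2210, sgn -1
4πI² = N·(3j₀)²·(3jₘ)² = 126/1105
I = -1·√(0.114027/4π) = -0.09525750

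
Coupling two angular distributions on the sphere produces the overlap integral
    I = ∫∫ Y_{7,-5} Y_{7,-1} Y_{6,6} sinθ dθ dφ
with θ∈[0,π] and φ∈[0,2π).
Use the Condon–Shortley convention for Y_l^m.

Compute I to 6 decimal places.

Rules hold: Σm=0, L=20 even, 0≤6≤14.
N = 15·15·13 = 2925
Δ = 8!·6!·6!/21! = 1/2444321880
Racah Σ t=1..7: t=1:−1/2612736000 t=2:+1/20736000 t=3:−1/1658880 t=4:+1/746496 t=5:−1/1658880 t=6:+1/20736000 t=7:−1/2612736000 = 1/4354560
⇒ 3j(7 7 6; 0 0 0)² = 1000/138567, sgn +1
Racah Σ t=6..6: t=6:+1/746496000 = 1/746496000
⇒ 3j(7 7 6; -5 -1 6)² = 616/62985, sgn +1
4πI² = N·(3j₀)²·(3jₘ)² = 280000/1356277
I = +1·√(0.206448/4π) = 0.12817398

0.128174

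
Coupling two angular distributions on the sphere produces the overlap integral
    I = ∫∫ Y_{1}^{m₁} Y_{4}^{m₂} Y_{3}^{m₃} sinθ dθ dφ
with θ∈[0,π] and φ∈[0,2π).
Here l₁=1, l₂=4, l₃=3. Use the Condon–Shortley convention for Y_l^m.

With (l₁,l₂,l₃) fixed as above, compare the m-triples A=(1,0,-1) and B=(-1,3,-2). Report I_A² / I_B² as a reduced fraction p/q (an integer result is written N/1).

l's match ⇒ only the (l;m) 3-j factors differ between A and B.
A: triangle coeff Δ(1,4,3) = 1/252; Σ_t [0,0]: t=0:+1/96 = 1/96; (3j)²=1/42 [(1 4 3; 1 0 -1)], sign=+1
B: triangle coeff Δ(1,4,3) = 1/252; Σ_t [2,2]: t=2:+1/240 = 1/240; (3j)²=1/12 [(1 4 3; -1 3 -2)], sign=-1
I_A²/I_B² = (1/42)/(1/12) = 2/7

2/7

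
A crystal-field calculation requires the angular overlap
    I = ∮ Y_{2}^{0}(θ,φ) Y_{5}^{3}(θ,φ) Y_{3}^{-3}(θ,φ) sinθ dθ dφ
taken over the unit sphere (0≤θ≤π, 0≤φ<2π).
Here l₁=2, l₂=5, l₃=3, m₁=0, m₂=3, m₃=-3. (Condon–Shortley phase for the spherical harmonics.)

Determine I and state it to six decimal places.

-0.126792

m-sum 0 ✓  L=10 even ✓  3≤3≤7 ✓
Π(2lᵢ+1) = 5×11×7 = 385
triangle coeff Δ(2,5,3) = 1/2310
Σ_t [2,2]: t=2:+1/144 = 1/144
(3j)²=10/231 [(2 5 3; 0 0 0)], sign=-1
Σ_t [2,2]: t=2:+1/2880 = 1/2880
(3j)²=2/165 [(2 5 3; 0 3 -3)], sign=+1
⇒ 4πI² = 20/99
I = (-1)√(20/99/(4π)) = -0.12679218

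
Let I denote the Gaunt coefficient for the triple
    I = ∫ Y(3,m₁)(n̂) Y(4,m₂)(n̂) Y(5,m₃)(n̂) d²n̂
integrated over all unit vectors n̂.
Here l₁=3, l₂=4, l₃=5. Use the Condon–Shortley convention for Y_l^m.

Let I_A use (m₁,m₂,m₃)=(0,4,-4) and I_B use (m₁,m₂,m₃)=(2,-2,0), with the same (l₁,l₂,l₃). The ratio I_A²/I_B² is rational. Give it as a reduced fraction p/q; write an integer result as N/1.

l's match ⇒ only the (l;m) 3-j factors differ between A and B.
A: triangle coeff Δ(3,4,5) = 1/180180; Σ_t [2,2]: t=2:+1/8640 = 1/8640; (3j)²=28/715 [(3 4 5; 0 4 -4)], sign=-1
B: triangle coeff Δ(3,4,5) = 1/180180; Σ_t [0,1]: t=0:+1/576 t=1:−1/2880 = 1/720; (3j)²=80/3003 [(3 4 5; 2 -2 0)], sign=-1
I_A²/I_B² = (28/715)/(80/3003) = 147/100

147/100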